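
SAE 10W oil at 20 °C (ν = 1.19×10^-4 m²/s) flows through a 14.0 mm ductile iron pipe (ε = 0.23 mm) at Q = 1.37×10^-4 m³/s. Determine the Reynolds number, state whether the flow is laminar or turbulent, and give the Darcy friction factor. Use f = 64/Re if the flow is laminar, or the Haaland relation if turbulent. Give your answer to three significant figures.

Re ≈ 105; laminar; f = 64/Re ≈ 0.611

V = 4Q/(πD²) = 0.8900 m/s
Re = VD/ν = 0.8900·0.0140/1.19×10^-4 = 105
Re < 2300 → laminar → f = 64/Re = 0.6113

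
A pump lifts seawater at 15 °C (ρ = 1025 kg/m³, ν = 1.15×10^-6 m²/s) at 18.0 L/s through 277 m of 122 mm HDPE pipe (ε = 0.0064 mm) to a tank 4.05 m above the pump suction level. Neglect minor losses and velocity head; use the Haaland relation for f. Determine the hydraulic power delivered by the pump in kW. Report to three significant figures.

V = 4Q/(πD²) = 1.540 m/s; Re = 1.63×10^5; ε/D = 5.25×10^-5; f = 0.01643
h_f = f(L/D)V²/2g = 4.509 m
Total head H = z + h_f = 4.05 + 4.509 = 8.559 m
P_hyd = ρgQH = 1025·9.81·0.0180·8.559 = 1.549 kW

P_hyd ≈ 1.55 kW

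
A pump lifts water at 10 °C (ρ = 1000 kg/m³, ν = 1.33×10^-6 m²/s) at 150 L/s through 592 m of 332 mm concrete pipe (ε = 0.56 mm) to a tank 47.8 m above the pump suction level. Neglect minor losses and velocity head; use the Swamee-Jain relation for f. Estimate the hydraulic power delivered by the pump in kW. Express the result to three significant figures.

V = 4Q/(πD²) = 1.733 m/s; Re = 4.33×10^5; ε/D = 0.00169; f = 0.02300
h_f = f(L/D)V²/2g = 6.275 m
Total head H = z + h_f = 47.8 + 6.275 = 54.07 m
P_hyd = ρgQH = 1000·9.81·0.150·54.07 = 79.57 kW

P_hyd ≈ 79.6 kW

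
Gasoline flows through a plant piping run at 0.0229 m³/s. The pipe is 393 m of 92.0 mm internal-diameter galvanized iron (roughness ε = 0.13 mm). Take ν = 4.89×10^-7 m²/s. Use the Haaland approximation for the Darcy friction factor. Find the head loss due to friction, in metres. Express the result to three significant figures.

V = 4Q/(πD²) = 4·0.0229/(π·0.0920²) = 3.445 m/s
Re = VD/ν = 3.445·0.0920/4.89×10^-7 = 6.48×10^5 → turbulent
ε/D = 0.13/92.0 = 0.00141
Haaland: f = 0.02176
h_f = f(L/D)V²/(2g) = 0.02176·(393/0.0920)·3.445²/(2·9.81) = 56.22 m

h_f ≈ 56.2 m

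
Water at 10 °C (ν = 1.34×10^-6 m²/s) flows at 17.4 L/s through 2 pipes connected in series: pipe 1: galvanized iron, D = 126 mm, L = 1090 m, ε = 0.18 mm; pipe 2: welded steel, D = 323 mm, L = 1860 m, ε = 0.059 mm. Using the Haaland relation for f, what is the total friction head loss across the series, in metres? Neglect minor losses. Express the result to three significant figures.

Pipe 1: V = 1.395 m/s, Re = 1.31×10^5, ε/D = 0.00143, f = 0.02295, h_1 = f(L/D)V²/2g = 19.71 m
Pipe 2: V = 0.2124 m/s, Re = 5.12×10^4, ε/D = 1.83×10^-4, f = 0.02115, h_2 = f(L/D)V²/2g = 0.2799 m
Series → Q common, losses add: H = Σh = 19.99 m

H ≈ 20.0 m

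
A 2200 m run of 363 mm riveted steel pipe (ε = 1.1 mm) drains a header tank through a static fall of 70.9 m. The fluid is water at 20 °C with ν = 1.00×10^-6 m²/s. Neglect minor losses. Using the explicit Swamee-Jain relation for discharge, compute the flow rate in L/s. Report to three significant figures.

Q ≈ 305 L/s

Swamee-Jain (Type II): Q = -0.965·√(gD⁵h_f/L)·ln[ε/(3.7D) + √(3.17ν²L/(gD³h_f))]
√(gD⁵h_f/L) = √(9.81·0.363⁵·70.9/2200) = 0.04464
ε/(3.7D) = 8.19×10^-4; √(3.17ν²L/(gD³h_f)) = 1.45×10^-5
Q = -0.965·0.04464·ln(8.335×10^-4) = 0.3054 m³/s
Check: V = 2.95 m/s, Re = 1.07×10^6, f = 0.02643, h_f = 71.1 m ≈ 70.9 m ✓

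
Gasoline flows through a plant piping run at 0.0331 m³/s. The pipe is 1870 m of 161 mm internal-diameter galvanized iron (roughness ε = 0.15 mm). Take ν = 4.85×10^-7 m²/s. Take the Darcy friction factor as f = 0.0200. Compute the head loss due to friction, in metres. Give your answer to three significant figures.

V = 4Q/(πD²) = 4·0.0331/(π·0.161²) = 1.626 m/s
h_f = f(L/D)V²/(2g) = 0.02000·(1870/0.161)·1.626²/(2·9.81) = 31.30 m

h_f ≈ 31.3 m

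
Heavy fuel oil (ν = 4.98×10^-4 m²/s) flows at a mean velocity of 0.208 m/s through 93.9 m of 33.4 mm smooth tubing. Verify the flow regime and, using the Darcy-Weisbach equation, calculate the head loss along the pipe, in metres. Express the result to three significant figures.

Re = VD/ν = 0.208·0.03340/4.98×10^-4 = 14.0 → laminar (Re < 2300)
f = 64/Re = 4.588
h_f = f(L/D)V²/(2g) = 4.588·(93.9/0.03340)·0.208²/(2·9.81) = 28.44 m

h_f ≈ 28.4 m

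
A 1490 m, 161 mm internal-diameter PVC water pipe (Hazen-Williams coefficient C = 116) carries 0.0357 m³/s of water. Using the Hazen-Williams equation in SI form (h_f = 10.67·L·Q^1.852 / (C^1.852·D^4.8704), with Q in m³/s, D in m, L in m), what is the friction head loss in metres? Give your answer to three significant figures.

h_f ≈ 36.4 m

h_f = 10.67·1490·0.0357^1.852 / (116^1.852·0.161^4.8704) = 36.36 m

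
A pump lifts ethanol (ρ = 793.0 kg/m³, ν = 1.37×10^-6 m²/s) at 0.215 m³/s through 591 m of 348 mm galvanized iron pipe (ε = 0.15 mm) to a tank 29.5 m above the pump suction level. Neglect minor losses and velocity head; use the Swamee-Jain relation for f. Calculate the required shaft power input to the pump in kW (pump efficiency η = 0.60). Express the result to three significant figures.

V = 4Q/(πD²) = 2.260 m/s; Re = 5.74×10^5; ε/D = 4.31×10^-4; f = 0.01720
h_f = f(L/D)V²/2g = 7.609 m
Total head H = z + h_f = 29.5 + 7.609 = 37.11 m
P_hyd = ρgQH = 793.0·9.81·0.215·37.11 = 62.07 kW
P_shaft = P_hyd/η = 62.07/0.60 = 103.4 kW

P_shaft ≈ 103 kW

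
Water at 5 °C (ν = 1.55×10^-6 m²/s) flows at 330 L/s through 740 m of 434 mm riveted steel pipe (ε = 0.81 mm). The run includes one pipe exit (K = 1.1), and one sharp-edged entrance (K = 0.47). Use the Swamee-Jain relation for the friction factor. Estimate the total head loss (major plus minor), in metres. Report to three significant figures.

V = 4Q/(πD²) = 2.231 m/s; V²/2g = 0.2536 m
Re = 6.25×10^5, ε/D = 0.00187 → f = 0.02341 (Swamee-Jain)
Major: h_f = f(L/D)·V²/2g = 0.02341·1705·0.2536 = 10.12 m
Minor: ΣK = 1.57; h_m = ΣK·V²/2g = 0.3982 m
Total H_L = 10.12 + 0.3982 = 10.52 m

H_L ≈ 10.5 m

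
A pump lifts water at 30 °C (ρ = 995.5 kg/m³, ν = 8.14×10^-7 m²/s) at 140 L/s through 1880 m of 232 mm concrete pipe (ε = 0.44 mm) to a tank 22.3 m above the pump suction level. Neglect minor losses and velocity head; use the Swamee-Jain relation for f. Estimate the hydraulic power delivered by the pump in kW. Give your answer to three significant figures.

V = 4Q/(πD²) = 3.312 m/s; Re = 9.44×10^5; ε/D = 0.00190; f = 0.02338
h_f = f(L/D)V²/2g = 105.9 m
Total head H = z + h_f = 22.3 + 105.9 = 128.2 m
P_hyd = ρgQH = 995.5·9.81·0.140·128.2 = 175.3 kW

P_hyd ≈ 175 kW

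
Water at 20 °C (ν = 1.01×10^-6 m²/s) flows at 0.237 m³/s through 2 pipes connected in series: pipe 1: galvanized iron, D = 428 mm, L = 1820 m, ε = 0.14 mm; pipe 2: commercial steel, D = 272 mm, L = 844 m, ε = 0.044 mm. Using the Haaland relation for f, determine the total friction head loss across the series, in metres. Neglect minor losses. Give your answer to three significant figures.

H ≈ 46.5 m

Pipe 1: V = 1.647 m/s, Re = 6.98×10^5, ε/D = 3.27×10^-4, f = 0.01608, h_1 = f(L/D)V²/2g = 9.456 m
Pipe 2: V = 4.079 m/s, Re = 1.10×10^6, ε/D = 1.62×10^-4, f = 0.01408, h_2 = f(L/D)V²/2g = 37.04 m
Series → Q common, losses add: H = Σh = 46.49 m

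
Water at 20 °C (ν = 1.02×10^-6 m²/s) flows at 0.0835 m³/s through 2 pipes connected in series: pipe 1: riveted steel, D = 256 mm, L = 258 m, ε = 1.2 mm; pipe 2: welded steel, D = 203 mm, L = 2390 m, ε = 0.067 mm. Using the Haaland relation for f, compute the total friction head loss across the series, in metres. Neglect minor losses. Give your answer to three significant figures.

H ≈ 69.4 m

Pipe 1: V = 1.622 m/s, Re = 4.07×10^5, ε/D = 0.00469, f = 0.03007, h_1 = f(L/D)V²/2g = 4.064 m
Pipe 2: V = 2.580 m/s, Re = 5.13×10^5, ε/D = 3.30×10^-4, f = 0.01637, h_2 = f(L/D)V²/2g = 65.36 m
Series → Q common, losses add: H = Σh = 69.43 m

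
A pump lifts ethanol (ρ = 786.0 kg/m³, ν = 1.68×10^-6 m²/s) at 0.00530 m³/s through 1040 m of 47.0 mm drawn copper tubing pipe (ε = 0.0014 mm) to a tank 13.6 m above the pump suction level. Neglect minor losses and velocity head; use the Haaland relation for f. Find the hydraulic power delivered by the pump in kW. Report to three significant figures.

P_hyd ≈ 8.53 kW

V = 4Q/(πD²) = 3.055 m/s; Re = 8.55×10^4; ε/D = 2.98×10^-5; f = 0.01853
h_f = f(L/D)V²/2g = 195.0 m
Total head H = z + h_f = 13.6 + 195.0 = 208.6 m
P_hyd = ρgQH = 786.0·9.81·0.00530·208.6 = 8.526 kW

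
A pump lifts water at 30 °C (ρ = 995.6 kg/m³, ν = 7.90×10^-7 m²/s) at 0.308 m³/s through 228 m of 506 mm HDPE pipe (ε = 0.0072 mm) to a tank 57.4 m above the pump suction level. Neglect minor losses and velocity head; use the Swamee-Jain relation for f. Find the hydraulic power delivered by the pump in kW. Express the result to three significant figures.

P_hyd ≈ 175 kW

V = 4Q/(πD²) = 1.532 m/s; Re = 9.81×10^5; ε/D = 1.42×10^-5; f = 0.01199
h_f = f(L/D)V²/2g = 0.6457 m
Total head H = z + h_f = 57.4 + 0.6457 = 58.05 m
P_hyd = ρgQH = 995.6·9.81·0.308·58.05 = 174.6 kW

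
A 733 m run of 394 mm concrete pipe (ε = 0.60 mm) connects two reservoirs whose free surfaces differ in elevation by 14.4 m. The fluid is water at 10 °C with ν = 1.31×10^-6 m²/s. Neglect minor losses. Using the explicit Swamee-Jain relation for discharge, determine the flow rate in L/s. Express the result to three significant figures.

Swamee-Jain (Type II): Q = -0.965·√(gD⁵h_f/L)·ln[ε/(3.7D) + √(3.17ν²L/(gD³h_f))]
√(gD⁵h_f/L) = √(9.81·0.394⁵·14.4/733) = 0.04278
ε/(3.7D) = 4.12×10^-4; √(3.17ν²L/(gD³h_f)) = 2.15×10^-5
Q = -0.965·0.04278·ln(4.331×10^-4) = 0.3197 m³/s
Check: V = 2.62 m/s, Re = 7.89×10^5, f = 0.02219, h_f = 14.5 m ≈ 14.4 m ✓

Q ≈ 320 L/s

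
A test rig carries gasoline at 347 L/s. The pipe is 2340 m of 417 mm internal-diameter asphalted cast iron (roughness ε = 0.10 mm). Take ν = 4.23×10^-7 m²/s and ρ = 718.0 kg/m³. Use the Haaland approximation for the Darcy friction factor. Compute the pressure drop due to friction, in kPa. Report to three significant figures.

V = 4Q/(πD²) = 4·0.347/(π·0.417²) = 2.541 m/s
Re = VD/ν = 2.541·0.417/4.23×10^-7 = 2.50×10^6 → turbulent
ε/D = 0.10/417 = 2.40×10^-4
Haaland: f = 0.01459
h_f = f(L/D)V²/(2g) = 0.01459·(2340/0.417)·2.541²/(2·9.81) = 26.95 m
Δp = ρg·h_f = 718.0·9.81·26.95 = 189.8 kPa

Δp ≈ 190 kPa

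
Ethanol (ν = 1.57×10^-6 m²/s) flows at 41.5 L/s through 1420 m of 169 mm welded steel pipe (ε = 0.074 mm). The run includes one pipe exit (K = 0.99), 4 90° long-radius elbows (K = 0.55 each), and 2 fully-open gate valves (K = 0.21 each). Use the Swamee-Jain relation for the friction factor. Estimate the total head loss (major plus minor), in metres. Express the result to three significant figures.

V = 4Q/(πD²) = 1.850 m/s; V²/2g = 0.1744 m
Re = 1.99×10^5, ε/D = 4.38×10^-4 → f = 0.01861 (Swamee-Jain)
Major: h_f = f(L/D)·V²/2g = 0.01861·8402·0.1744 = 27.27 m
Minor: ΣK = 3.61; h_m = ΣK·V²/2g = 0.6298 m
Total H_L = 27.27 + 0.6298 = 27.90 m

H_L ≈ 27.9 m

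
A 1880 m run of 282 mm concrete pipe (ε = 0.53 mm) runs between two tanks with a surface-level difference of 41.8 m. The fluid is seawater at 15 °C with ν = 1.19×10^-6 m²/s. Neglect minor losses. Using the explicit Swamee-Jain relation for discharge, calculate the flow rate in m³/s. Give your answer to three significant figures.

Swamee-Jain (Type II): Q = -0.965·√(gD⁵h_f/L)·ln[ε/(3.7D) + √(3.17ν²L/(gD³h_f))]
√(gD⁵h_f/L) = √(9.81·0.282⁵·41.8/1880) = 0.01972
ε/(3.7D) = 5.08×10^-4; √(3.17ν²L/(gD³h_f)) = 3.03×10^-5
Q = -0.965·0.01972·ln(5.382×10^-4) = 0.1433 m³/s
Check: V = 2.29 m/s, Re = 5.44×10^5, f = 0.02350, h_f = 42.0 m ≈ 41.8 m ✓

Q ≈ 0.143 m³/s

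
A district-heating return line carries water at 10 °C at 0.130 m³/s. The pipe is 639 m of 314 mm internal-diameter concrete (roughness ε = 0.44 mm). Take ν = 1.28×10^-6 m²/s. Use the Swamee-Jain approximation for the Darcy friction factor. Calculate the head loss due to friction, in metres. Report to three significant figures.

h_f ≈ 6.45 m

V = 4Q/(πD²) = 4·0.130/(π·0.314²) = 1.679 m/s
Re = VD/ν = 1.679·0.314/1.28×10^-6 = 4.12×10^5 → turbulent
ε/D = 0.44/314 = 0.00140
Swamee-Jain: f = 0.02205
h_f = f(L/D)V²/(2g) = 0.02205·(639/0.314)·1.679²/(2·9.81) = 6.446 m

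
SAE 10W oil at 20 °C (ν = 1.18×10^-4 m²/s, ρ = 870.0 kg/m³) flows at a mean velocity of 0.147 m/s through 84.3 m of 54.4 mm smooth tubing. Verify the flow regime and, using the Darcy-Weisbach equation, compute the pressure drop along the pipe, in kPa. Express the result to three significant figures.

Re = VD/ν = 0.147·0.05440/1.18×10^-4 = 67.8 → laminar (Re < 2300)
f = 64/Re = 0.9444
h_f = f(L/D)V²/(2g) = 0.9444·(84.3/0.05440)·0.147²/(2·9.81) = 1.612 m
Δp = ρg·h_f = 870.0·9.81·1.612 = 13.76 kPa

Δp ≈ 13.8 kPa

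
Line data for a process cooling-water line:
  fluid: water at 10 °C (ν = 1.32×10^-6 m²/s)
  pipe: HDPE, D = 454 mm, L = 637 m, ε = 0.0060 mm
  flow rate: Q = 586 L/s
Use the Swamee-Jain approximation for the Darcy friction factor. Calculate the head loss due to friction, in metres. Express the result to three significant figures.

V = 4Q/(πD²) = 4·0.586/(π·0.454²) = 3.620 m/s
Re = VD/ν = 3.620·0.454/1.32×10^-6 = 1.25×10^6 → turbulent
ε/D = 0.0060/454 = 1.32×10^-5
Swamee-Jain: f = 0.01156
h_f = f(L/D)V²/(2g) = 0.01156·(637/0.454)·3.620²/(2·9.81) = 10.83 m

h_f ≈ 10.8 m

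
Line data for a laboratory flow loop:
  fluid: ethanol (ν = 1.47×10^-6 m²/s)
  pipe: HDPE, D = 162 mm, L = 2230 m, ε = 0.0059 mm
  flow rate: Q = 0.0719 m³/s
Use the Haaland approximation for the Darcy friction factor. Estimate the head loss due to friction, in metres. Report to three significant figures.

h_f ≈ 120 m

V = 4Q/(πD²) = 4·0.0719/(π·0.162²) = 3.488 m/s
Re = VD/ν = 3.488·0.162/1.47×10^-6 = 3.84×10^5 → turbulent
ε/D = 0.0059/162 = 3.64×10^-5
Haaland: f = 0.01407
h_f = f(L/D)V²/(2g) = 0.01407·(2230/0.162)·3.488²/(2·9.81) = 120.1 m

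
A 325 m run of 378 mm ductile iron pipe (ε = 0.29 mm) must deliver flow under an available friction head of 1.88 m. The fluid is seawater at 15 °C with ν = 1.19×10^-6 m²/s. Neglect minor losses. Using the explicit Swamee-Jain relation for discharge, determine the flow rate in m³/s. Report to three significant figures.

Q ≈ 0.168 m³/s

Swamee-Jain (Type II): Q = -0.965·√(gD⁵h_f/L)·ln[ε/(3.7D) + √(3.17ν²L/(gD³h_f))]
√(gD⁵h_f/L) = √(9.81·0.378⁵·1.88/325) = 0.02093
ε/(3.7D) = 2.07×10^-4; √(3.17ν²L/(gD³h_f)) = 3.83×10^-5
Q = -0.965·0.02093·ln(2.456×10^-4) = 0.1678 m³/s
Check: V = 1.50 m/s, Re = 4.75×10^5, f = 0.01931, h_f = 1.89 m ≈ 1.88 m ✓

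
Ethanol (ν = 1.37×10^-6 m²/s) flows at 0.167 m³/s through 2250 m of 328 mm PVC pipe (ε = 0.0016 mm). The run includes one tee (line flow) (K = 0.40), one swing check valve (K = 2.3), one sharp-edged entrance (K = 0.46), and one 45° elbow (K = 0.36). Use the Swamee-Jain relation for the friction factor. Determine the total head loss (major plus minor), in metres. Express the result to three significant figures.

H_L ≈ 18.9 m

V = 4Q/(πD²) = 1.976 m/s; V²/2g = 0.1991 m
Re = 4.73×10^5, ε/D = 4.88×10^-6 → f = 0.01330 (Swamee-Jain)
Major: h_f = f(L/D)·V²/2g = 0.01330·6860·0.1991 = 18.16 m
Minor: ΣK = 3.52; h_m = ΣK·V²/2g = 0.7008 m
Total H_L = 18.16 + 0.7008 = 18.86 m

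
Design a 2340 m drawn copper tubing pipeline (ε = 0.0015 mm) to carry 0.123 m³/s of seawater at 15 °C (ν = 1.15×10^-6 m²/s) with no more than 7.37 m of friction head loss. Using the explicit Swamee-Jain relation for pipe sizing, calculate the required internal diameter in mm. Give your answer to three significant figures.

D ≈ 358 mm

Swamee-Jain (Type III): D = 0.66·[ε^1.25·(LQ²/(gh_f))^4.75 + ν·Q^9.4·(L/(gh_f))^5.2]^0.04
LQ²/(gh_f) = 0.4897; L/(gh_f) = 32.37
Term 1 = ε^1.25·(…)^4.75 = 1.77×10^-9; Term 2 = ν·Q^9.4·(…)^5.2 = 2.28×10^-7
D = 0.66·(1.77×10^-9 + 2.28×10^-7)^0.04 = 0.3581 m = 358 mm
Check: V = 1.22 m/s, Re = 3.80×10^5, f = 0.01381, h_f = 6.86 m ≈ 7.37 m ✓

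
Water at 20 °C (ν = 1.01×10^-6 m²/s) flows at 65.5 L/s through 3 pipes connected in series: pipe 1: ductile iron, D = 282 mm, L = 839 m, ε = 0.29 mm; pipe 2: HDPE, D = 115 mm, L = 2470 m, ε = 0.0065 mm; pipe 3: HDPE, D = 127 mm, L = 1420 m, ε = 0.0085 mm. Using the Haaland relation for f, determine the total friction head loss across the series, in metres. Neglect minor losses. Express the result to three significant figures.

Pipe 1: V = 1.049 m/s, Re = 2.93×10^5, ε/D = 0.00103, f = 0.02066, h_1 = f(L/D)V²/2g = 3.446 m
Pipe 2: V = 6.306 m/s, Re = 7.18×10^5, ε/D = 5.65×10^-5, f = 0.01312, h_2 = f(L/D)V²/2g = 571.2 m
Pipe 3: V = 5.171 m/s, Re = 6.50×10^5, ε/D = 6.69×10^-5, f = 0.01343, h_3 = f(L/D)V²/2g = 204.6 m
Series → Q common, losses add: H = Σh = 779.2 m

H ≈ 779 m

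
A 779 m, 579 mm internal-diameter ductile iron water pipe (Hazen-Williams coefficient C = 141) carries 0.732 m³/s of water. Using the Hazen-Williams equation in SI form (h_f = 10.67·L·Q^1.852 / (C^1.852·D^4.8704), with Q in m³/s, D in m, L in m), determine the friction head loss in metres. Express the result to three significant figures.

h_f = 10.67·779·0.732^1.852 / (141^1.852·0.579^4.8704) = 6.987 m

h_f ≈ 6.99 m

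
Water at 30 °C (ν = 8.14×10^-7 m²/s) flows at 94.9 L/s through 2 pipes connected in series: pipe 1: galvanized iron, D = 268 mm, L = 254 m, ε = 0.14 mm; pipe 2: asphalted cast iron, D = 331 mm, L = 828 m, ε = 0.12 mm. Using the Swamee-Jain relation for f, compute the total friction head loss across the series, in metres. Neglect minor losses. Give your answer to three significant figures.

H ≈ 5.07 m

Pipe 1: V = 1.682 m/s, Re = 5.54×10^5, ε/D = 5.22×10^-4, f = 0.01783, h_1 = f(L/D)V²/2g = 2.438 m
Pipe 2: V = 1.103 m/s, Re = 4.48×10^5, ε/D = 3.63×10^-4, f = 0.01697, h_2 = f(L/D)V²/2g = 2.631 m
Series → Q common, losses add: H = Σh = 5.069 m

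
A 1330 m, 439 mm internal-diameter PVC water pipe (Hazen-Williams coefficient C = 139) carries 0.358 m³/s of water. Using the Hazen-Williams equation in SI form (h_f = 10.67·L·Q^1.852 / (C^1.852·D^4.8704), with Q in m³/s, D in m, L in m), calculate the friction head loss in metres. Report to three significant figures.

h_f = 10.67·1330·0.358^1.852 / (139^1.852·0.439^4.8704) = 12.54 m

h_f ≈ 12.5 m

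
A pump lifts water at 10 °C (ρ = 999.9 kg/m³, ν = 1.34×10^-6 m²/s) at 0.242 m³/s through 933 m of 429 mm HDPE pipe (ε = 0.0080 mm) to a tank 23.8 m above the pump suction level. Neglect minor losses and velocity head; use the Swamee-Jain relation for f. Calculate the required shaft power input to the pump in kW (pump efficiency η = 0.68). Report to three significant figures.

V = 4Q/(πD²) = 1.674 m/s; Re = 5.36×10^5; ε/D = 1.86×10^-5; f = 0.01324
h_f = f(L/D)V²/2g = 4.113 m
Total head H = z + h_f = 23.8 + 4.113 = 27.91 m
P_hyd = ρgQH = 999.9·9.81·0.242·27.91 = 66.26 kW
P_shaft = P_hyd/η = 66.26/0.68 = 97.44 kW

P_shaft ≈ 97.4 kW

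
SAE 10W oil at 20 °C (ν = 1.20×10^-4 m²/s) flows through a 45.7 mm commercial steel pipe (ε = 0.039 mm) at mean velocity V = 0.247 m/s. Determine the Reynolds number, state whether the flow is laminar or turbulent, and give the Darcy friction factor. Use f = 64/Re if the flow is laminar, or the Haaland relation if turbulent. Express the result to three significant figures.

Re ≈ 94.1; laminar; f = 64/Re ≈ 0.680

Re = VD/ν = 0.2470·0.0457/1.20×10^-4 = 94.1
Re < 2300 → laminar → f = 64/Re = 0.6804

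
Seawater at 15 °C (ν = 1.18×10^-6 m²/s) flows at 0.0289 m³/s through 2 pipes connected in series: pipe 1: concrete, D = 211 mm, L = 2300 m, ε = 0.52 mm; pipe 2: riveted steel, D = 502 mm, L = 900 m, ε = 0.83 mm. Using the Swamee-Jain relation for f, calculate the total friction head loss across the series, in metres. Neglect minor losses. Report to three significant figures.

H ≈ 9.92 m

Pipe 1: V = 0.8265 m/s, Re = 1.48×10^5, ε/D = 0.00246, f = 0.02601, h_1 = f(L/D)V²/2g = 9.871 m
Pipe 2: V = 0.1460 m/s, Re = 6.21×10^4, ε/D = 0.00165, f = 0.02537, h_2 = f(L/D)V²/2g = 0.04942 m
Series → Q common, losses add: H = Σh = 9.921 m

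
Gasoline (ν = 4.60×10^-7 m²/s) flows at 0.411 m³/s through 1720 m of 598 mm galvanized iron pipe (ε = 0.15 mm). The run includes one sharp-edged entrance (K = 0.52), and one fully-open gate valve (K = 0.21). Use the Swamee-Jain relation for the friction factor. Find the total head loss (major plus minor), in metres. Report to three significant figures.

V = 4Q/(πD²) = 1.463 m/s; V²/2g = 0.1091 m
Re = 1.90×10^6, ε/D = 2.51×10^-4 → f = 0.01492 (Swamee-Jain)
Major: h_f = f(L/D)·V²/2g = 0.01492·2876·0.1091 = 4.683 m
Minor: ΣK = 0.730; h_m = ΣK·V²/2g = 0.07968 m
Total H_L = 4.683 + 0.07968 = 4.763 m

H_L ≈ 4.76 m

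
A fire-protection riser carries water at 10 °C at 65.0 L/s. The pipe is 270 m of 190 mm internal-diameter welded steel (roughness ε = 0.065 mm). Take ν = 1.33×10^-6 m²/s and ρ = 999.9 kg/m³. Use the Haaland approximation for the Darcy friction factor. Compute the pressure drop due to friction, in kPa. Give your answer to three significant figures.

Δp ≈ 63.4 kPa

V = 4Q/(πD²) = 4·0.0650/(π·0.190²) = 2.293 m/s
Re = VD/ν = 2.293·0.190/1.33×10^-6 = 3.28×10^5 → turbulent
ε/D = 0.065/190 = 3.42×10^-4
Haaland: f = 0.01697
h_f = f(L/D)V²/(2g) = 0.01697·(270/0.190)·2.293²/(2·9.81) = 6.460 m
Δp = ρg·h_f = 999.9·9.81·6.460 = 63.36 kPa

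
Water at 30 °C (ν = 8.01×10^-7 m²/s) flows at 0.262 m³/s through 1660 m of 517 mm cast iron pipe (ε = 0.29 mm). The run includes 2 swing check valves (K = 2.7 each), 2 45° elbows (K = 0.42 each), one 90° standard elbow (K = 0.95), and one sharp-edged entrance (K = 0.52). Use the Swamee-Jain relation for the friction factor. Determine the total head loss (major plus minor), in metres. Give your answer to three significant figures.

V = 4Q/(πD²) = 1.248 m/s; V²/2g = 0.07939 m
Re = 8.06×10^5, ε/D = 5.61×10^-4 → f = 0.01781 (Swamee-Jain)
Major: h_f = f(L/D)·V²/2g = 0.01781·3211·0.07939 = 4.541 m
Minor: ΣK = 7.71; h_m = ΣK·V²/2g = 0.6121 m
Total H_L = 4.541 + 0.6121 = 5.153 m

H_L ≈ 5.15 m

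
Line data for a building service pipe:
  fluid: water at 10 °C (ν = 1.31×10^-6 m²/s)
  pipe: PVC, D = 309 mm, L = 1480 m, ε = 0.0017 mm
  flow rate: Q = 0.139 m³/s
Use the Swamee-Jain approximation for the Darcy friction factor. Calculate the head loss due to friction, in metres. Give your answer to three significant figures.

V = 4Q/(πD²) = 4·0.139/(π·0.309²) = 1.854 m/s
Re = VD/ν = 1.854·0.309/1.31×10^-6 = 4.37×10^5 → turbulent
ε/D = 0.0017/309 = 5.50×10^-6
Swamee-Jain: f = 0.01349
h_f = f(L/D)V²/(2g) = 0.01349·(1480/0.309)·1.854²/(2·9.81) = 11.32 m

h_f ≈ 11.3 m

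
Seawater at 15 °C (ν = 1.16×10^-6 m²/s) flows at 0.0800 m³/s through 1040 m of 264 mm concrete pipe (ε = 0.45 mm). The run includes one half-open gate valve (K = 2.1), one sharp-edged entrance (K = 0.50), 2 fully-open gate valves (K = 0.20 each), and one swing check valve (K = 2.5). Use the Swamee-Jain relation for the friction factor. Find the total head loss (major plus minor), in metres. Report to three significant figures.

H_L ≈ 10.6 m

V = 4Q/(πD²) = 1.461 m/s; V²/2g = 0.1089 m
Re = 3.33×10^5, ε/D = 0.00170 → f = 0.02321 (Swamee-Jain)
Major: h_f = f(L/D)·V²/2g = 0.02321·3939·0.1089 = 9.953 m
Minor: ΣK = 5.50; h_m = ΣK·V²/2g = 0.5988 m
Total H_L = 9.953 + 0.5988 = 10.55 m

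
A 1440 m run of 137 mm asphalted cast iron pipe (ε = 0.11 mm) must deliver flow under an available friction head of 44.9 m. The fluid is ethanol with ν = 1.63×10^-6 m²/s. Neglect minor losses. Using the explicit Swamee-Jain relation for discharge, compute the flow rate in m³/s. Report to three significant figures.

Swamee-Jain (Type II): Q = -0.965·√(gD⁵h_f/L)·ln[ε/(3.7D) + √(3.17ν²L/(gD³h_f))]
√(gD⁵h_f/L) = √(9.81·0.137⁵·44.9/1440) = 0.003842
ε/(3.7D) = 2.17×10^-4; √(3.17ν²L/(gD³h_f)) = 1.03×10^-4
Q = -0.965·0.003842·ln(3.205×10^-4) = 0.02983 m³/s
Check: V = 2.02 m/s, Re = 1.70×10^5, f = 0.02062, h_f = 45.2 m ≈ 44.9 m ✓

Q ≈ 0.0298 m³/s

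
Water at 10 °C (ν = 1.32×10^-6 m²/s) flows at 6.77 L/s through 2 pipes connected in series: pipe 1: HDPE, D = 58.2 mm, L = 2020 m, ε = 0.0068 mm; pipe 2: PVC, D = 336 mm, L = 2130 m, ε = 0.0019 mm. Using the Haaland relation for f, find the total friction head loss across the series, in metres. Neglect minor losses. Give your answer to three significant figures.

Pipe 1: V = 2.545 m/s, Re = 1.12×10^5, ε/D = 1.17×10^-4, f = 0.01796, h_1 = f(L/D)V²/2g = 205.8 m
Pipe 2: V = 0.07635 m/s, Re = 1.94×10^4, ε/D = 5.65×10^-6, f = 0.02594, h_2 = f(L/D)V²/2g = 0.04886 m
Series → Q common, losses add: H = Σh = 205.8 m

H ≈ 206 m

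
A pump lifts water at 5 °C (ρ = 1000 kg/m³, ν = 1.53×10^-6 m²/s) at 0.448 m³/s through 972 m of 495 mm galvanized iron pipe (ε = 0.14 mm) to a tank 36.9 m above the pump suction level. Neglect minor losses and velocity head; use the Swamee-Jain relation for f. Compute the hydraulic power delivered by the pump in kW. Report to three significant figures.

P_hyd ≈ 200 kW

V = 4Q/(πD²) = 2.328 m/s; Re = 7.53×10^5; ε/D = 2.83×10^-4; f = 0.01582
h_f = f(L/D)V²/2g = 8.582 m
Total head H = z + h_f = 36.9 + 8.582 = 45.48 m
P_hyd = ρgQH = 1000·9.81·0.448·45.48 = 199.9 kW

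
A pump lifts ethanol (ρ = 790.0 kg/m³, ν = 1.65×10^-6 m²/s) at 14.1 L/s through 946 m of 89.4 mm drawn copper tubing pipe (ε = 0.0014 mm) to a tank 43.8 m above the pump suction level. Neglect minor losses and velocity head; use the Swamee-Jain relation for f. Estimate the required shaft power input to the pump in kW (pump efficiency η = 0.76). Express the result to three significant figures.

V = 4Q/(πD²) = 2.246 m/s; Re = 1.22×10^5; ε/D = 1.57×10^-5; f = 0.01726
h_f = f(L/D)V²/2g = 46.97 m
Total head H = z + h_f = 43.8 + 46.97 = 90.77 m
P_hyd = ρgQH = 790.0·9.81·0.0141·90.77 = 9.918 kW
P_shaft = P_hyd/η = 9.918/0.76 = 13.05 kW

P_shaft ≈ 13.1 kW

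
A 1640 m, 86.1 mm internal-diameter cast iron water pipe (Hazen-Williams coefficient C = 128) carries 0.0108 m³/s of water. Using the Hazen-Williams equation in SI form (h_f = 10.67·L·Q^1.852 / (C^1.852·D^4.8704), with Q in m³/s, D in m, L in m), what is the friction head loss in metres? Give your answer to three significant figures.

h_f = 10.67·1640·0.0108^1.852 / (128^1.852·0.0861^4.8704) = 76.79 m

h_f ≈ 76.8 m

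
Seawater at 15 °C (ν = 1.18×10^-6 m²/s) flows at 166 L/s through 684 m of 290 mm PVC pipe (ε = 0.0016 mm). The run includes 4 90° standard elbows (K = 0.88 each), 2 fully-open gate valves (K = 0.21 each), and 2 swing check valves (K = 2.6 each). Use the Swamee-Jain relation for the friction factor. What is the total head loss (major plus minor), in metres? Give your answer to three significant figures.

V = 4Q/(πD²) = 2.513 m/s; V²/2g = 0.3219 m
Re = 6.18×10^5, ε/D = 5.52×10^-6 → f = 0.01271 (Swamee-Jain)
Major: h_f = f(L/D)·V²/2g = 0.01271·2359·0.3219 = 9.652 m
Minor: ΣK = 9.14; h_m = ΣK·V²/2g = 2.942 m
Total H_L = 9.652 + 2.942 = 12.59 m

H_L ≈ 12.6 m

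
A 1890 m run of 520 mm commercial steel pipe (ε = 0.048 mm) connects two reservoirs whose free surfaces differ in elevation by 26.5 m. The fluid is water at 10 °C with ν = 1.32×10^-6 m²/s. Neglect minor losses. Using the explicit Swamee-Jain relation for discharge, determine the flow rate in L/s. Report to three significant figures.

Q ≈ 704 L/s

Swamee-Jain (Type II): Q = -0.965·√(gD⁵h_f/L)·ln[ε/(3.7D) + √(3.17ν²L/(gD³h_f))]
√(gD⁵h_f/L) = √(9.81·0.520⁵·26.5/1890) = 0.07232
ε/(3.7D) = 2.49×10^-5; √(3.17ν²L/(gD³h_f)) = 1.69×10^-5
Q = -0.965·0.07232·ln(4.185×10^-5) = 0.7035 m³/s
Check: V = 3.31 m/s, Re = 1.31×10^6, f = 0.01311, h_f = 26.6 m ≈ 26.5 m ✓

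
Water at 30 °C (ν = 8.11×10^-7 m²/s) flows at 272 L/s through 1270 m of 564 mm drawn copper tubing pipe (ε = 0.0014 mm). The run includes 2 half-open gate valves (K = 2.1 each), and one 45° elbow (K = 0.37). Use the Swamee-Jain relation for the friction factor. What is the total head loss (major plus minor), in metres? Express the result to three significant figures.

H_L ≈ 1.94 m

V = 4Q/(πD²) = 1.089 m/s; V²/2g = 0.06041 m
Re = 7.57×10^5, ε/D = 2.48×10^-6 → f = 0.01222 (Swamee-Jain)
Major: h_f = f(L/D)·V²/2g = 0.01222·2252·0.06041 = 1.663 m
Minor: ΣK = 4.57; h_m = ΣK·V²/2g = 0.2761 m
Total H_L = 1.663 + 0.2761 = 1.939 m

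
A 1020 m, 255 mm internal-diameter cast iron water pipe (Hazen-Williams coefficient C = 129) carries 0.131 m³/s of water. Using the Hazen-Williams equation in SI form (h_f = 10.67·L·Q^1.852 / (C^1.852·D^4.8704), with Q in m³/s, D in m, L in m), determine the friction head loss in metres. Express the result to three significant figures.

h_f = 10.67·1020·0.131^1.852 / (129^1.852·0.255^4.8704) = 24.18 m

h_f ≈ 24.2 m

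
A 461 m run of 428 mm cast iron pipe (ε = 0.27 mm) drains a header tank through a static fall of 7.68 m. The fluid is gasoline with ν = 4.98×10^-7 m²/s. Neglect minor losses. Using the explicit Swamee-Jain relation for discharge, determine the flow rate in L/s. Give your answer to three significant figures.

Swamee-Jain (Type II): Q = -0.965·√(gD⁵h_f/L)·ln[ε/(3.7D) + √(3.17ν²L/(gD³h_f))]
√(gD⁵h_f/L) = √(9.81·0.428⁵·7.68/461) = 0.04845
ε/(3.7D) = 1.70×10^-4; √(3.17ν²L/(gD³h_f)) = 7.83×10^-6
Q = -0.965·0.04845·ln(1.783×10^-4) = 0.4036 m³/s
Check: V = 2.80 m/s, Re = 2.41×10^6, f = 0.01785, h_f = 7.71 m ≈ 7.68 m ✓

Q ≈ 404 L/s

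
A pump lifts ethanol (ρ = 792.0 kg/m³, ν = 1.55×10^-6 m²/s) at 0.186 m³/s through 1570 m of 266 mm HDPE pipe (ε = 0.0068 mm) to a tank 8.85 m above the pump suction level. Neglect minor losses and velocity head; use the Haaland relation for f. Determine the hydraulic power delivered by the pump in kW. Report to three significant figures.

V = 4Q/(πD²) = 3.347 m/s; Re = 5.74×10^5; ε/D = 2.56×10^-5; f = 0.01308
h_f = f(L/D)V²/2g = 44.08 m
Total head H = z + h_f = 8.85 + 44.08 = 52.93 m
P_hyd = ρgQH = 792.0·9.81·0.186·52.93 = 76.49 kW

P_hyd ≈ 76.5 kW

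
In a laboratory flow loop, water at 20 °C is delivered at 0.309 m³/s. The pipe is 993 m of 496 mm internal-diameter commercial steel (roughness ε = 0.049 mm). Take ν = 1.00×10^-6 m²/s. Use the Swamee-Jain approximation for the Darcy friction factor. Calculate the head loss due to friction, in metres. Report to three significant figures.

V = 4Q/(πD²) = 4·0.309/(π·0.496²) = 1.599 m/s
Re = VD/ν = 1.599·0.496/1.00×10^-6 = 7.93×10^5 → turbulent
ε/D = 0.049/496 = 9.88×10^-5
Swamee-Jain: f = 0.01377
h_f = f(L/D)V²/(2g) = 0.01377·(993/0.496)·1.599²/(2·9.81) = 3.594 m

h_f ≈ 3.59 m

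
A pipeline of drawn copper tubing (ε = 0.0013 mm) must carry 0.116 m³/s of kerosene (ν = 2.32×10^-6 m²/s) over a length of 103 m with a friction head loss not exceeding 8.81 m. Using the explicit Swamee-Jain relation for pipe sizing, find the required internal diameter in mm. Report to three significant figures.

Swamee-Jain (Type III): D = 0.66·[ε^1.25·(LQ²/(gh_f))^4.75 + ν·Q^9.4·(L/(gh_f))^5.2]^0.04
LQ²/(gh_f) = 0.01604; L/(gh_f) = 1.192
Term 1 = ε^1.25·(…)^4.75 = 1.31×10^-16; Term 2 = ν·Q^9.4·(…)^5.2 = 9.28×10^-15
D = 0.66·(1.31×10^-16 + 9.28×10^-15)^0.04 = 0.1813 m = 181 mm
Check: V = 4.49 m/s, Re = 3.51×10^5, f = 0.01405, h_f = 8.21 m ≈ 8.81 m ✓

D ≈ 181 mm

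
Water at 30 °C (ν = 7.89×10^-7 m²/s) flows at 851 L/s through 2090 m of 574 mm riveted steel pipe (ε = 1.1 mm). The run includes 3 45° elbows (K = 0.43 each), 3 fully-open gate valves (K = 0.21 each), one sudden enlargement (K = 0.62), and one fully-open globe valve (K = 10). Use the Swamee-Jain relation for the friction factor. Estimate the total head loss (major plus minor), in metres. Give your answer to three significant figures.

V = 4Q/(πD²) = 3.289 m/s; V²/2g = 0.5512 m
Re = 2.39×10^6, ε/D = 0.00192 → f = 0.02328 (Swamee-Jain)
Major: h_f = f(L/D)·V²/2g = 0.02328·3641·0.5512 = 46.72 m
Minor: ΣK = 12.5; h_m = ΣK·V²/2g = 6.912 m
Total H_L = 46.72 + 6.912 = 53.64 m

H_L ≈ 53.6 m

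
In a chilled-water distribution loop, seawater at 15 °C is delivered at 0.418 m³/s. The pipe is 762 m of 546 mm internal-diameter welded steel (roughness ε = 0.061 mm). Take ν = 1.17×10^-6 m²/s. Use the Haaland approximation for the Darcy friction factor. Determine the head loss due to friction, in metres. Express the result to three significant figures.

h_f ≈ 3.10 m

V = 4Q/(πD²) = 4·0.418/(π·0.546²) = 1.785 m/s
Re = VD/ν = 1.785·0.546/1.17×10^-6 = 8.33×10^5 → turbulent
ε/D = 0.061/546 = 1.12×10^-4
Haaland: f = 0.01369
h_f = f(L/D)V²/(2g) = 0.01369·(762/0.546)·1.785²/(2·9.81) = 3.105 m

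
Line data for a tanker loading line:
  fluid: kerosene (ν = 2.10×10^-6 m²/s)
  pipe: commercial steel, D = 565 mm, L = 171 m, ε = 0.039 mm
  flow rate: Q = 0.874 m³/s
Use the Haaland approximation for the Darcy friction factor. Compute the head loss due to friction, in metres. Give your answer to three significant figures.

V = 4Q/(πD²) = 4·0.874/(π·0.565²) = 3.486 m/s
Re = VD/ν = 3.486·0.565/2.10×10^-6 = 9.38×10^5 → turbulent
ε/D = 0.039/565 = 6.90×10^-5
Haaland: f = 0.01293
h_f = f(L/D)V²/(2g) = 0.01293·(171/0.565)·3.486²/(2·9.81) = 2.423 m

h_f ≈ 2.42 m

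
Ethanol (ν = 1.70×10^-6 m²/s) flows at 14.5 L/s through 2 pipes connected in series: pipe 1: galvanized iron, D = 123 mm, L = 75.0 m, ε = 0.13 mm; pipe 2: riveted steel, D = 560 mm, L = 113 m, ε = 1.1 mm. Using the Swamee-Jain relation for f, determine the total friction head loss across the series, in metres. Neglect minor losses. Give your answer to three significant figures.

Pipe 1: V = 1.220 m/s, Re = 8.83×10^4, ε/D = 0.00106, f = 0.02281, h_1 = f(L/D)V²/2g = 1.055 m
Pipe 2: V = 0.05887 m/s, Re = 1.94×10^4, ε/D = 0.00196, f = 0.03019, h_2 = f(L/D)V²/2g = 0.001076 m
Series → Q common, losses add: H = Σh = 1.056 m

H ≈ 1.06 m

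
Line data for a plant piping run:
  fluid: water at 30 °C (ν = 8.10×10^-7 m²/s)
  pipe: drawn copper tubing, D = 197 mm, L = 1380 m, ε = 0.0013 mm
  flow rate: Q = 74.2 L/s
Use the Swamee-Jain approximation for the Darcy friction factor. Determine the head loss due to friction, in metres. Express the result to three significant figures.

h_f ≈ 27.1 m

V = 4Q/(πD²) = 4·0.0742/(π·0.197²) = 2.434 m/s
Re = VD/ν = 2.434·0.197/8.10×10^-7 = 5.92×10^5 → turbulent
ε/D = 0.0013/197 = 6.60×10^-6
Swamee-Jain: f = 0.01282
h_f = f(L/D)V²/(2g) = 0.01282·(1380/0.197)·2.434²/(2·9.81) = 27.13 m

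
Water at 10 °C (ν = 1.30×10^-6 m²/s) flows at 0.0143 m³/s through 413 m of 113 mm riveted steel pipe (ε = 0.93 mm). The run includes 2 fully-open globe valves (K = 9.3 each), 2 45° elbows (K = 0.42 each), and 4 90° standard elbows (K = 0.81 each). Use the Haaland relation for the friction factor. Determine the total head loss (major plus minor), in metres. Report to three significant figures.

V = 4Q/(πD²) = 1.426 m/s; V²/2g = 0.1036 m
Re = 1.24×10^5, ε/D = 0.00823 → f = 0.03610 (Haaland)
Major: h_f = f(L/D)·V²/2g = 0.03610·3655·0.1036 = 13.67 m
Minor: ΣK = 22.7; h_m = ΣK·V²/2g = 2.350 m
Total H_L = 13.67 + 2.350 = 16.02 m

H_L ≈ 16.0 m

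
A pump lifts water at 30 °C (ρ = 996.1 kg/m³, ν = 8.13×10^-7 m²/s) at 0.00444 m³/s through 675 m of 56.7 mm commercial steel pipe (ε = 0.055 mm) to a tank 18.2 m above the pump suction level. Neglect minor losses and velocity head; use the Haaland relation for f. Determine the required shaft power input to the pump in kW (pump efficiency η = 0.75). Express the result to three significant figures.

V = 4Q/(πD²) = 1.758 m/s; Re = 1.23×10^5; ε/D = 9.70×10^-4; f = 0.02148
h_f = f(L/D)V²/2g = 40.31 m
Total head H = z + h_f = 18.2 + 40.31 = 58.51 m
P_hyd = ρgQH = 996.1·9.81·0.00444·58.51 = 2.538 kW
P_shaft = P_hyd/η = 2.538/0.75 = 3.385 kW

P_shaft ≈ 3.38 kW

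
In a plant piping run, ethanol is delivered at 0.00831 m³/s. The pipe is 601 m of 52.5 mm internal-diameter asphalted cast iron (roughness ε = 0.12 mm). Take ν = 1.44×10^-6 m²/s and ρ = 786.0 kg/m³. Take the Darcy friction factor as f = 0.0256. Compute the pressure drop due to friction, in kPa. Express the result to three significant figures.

V = 4Q/(πD²) = 4·0.00831/(π·0.0525²) = 3.839 m/s
h_f = f(L/D)V²/(2g) = 0.02560·(601/0.0525)·3.839²/(2·9.81) = 220.1 m
Δp = ρg·h_f = 786.0·9.81·220.1 = 1697 kPa

Δp ≈ 1700 kPa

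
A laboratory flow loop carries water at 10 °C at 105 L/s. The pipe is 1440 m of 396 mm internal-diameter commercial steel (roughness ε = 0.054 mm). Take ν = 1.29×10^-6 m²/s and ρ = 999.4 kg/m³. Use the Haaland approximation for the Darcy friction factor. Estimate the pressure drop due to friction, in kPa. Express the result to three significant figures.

Δp ≈ 20.9 kPa

V = 4Q/(πD²) = 4·0.105/(π·0.396²) = 0.8525 m/s
Re = VD/ν = 0.8525·0.396/1.29×10^-6 = 2.62×10^5 → turbulent
ε/D = 0.054/396 = 1.36×10^-4
Haaland: f = 0.01583
h_f = f(L/D)V²/(2g) = 0.01583·(1440/0.396)·0.8525²/(2·9.81) = 2.132 m
Δp = ρg·h_f = 999.4·9.81·2.132 = 20.90 kPa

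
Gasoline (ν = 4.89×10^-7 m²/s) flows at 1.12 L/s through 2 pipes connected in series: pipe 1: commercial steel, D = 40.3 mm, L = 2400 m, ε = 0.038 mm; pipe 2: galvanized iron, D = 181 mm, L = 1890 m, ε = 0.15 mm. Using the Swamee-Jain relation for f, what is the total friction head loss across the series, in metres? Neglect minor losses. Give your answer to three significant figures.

Pipe 1: V = 0.8780 m/s, Re = 7.24×10^4, ε/D = 9.43×10^-4, f = 0.02291, h_1 = f(L/D)V²/2g = 53.62 m
Pipe 2: V = 0.04353 m/s, Re = 1.61×10^4, ε/D = 8.29×10^-4, f = 0.02903, h_2 = f(L/D)V²/2g = 0.02927 m
Series → Q common, losses add: H = Σh = 53.65 m

H ≈ 53.7 m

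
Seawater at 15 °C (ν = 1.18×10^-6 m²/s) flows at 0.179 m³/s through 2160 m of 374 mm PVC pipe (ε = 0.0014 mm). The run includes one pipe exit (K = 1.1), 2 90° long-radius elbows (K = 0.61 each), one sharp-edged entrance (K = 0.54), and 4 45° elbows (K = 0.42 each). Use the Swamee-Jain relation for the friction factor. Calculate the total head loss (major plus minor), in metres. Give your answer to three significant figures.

V = 4Q/(πD²) = 1.629 m/s; V²/2g = 0.1353 m
Re = 5.16×10^5, ε/D = 3.74×10^-6 → f = 0.01308 (Swamee-Jain)
Major: h_f = f(L/D)·V²/2g = 0.01308·5775·0.1353 = 10.22 m
Minor: ΣK = 4.54; h_m = ΣK·V²/2g = 0.6143 m
Total H_L = 10.22 + 0.6143 = 10.83 m

H_L ≈ 10.8 m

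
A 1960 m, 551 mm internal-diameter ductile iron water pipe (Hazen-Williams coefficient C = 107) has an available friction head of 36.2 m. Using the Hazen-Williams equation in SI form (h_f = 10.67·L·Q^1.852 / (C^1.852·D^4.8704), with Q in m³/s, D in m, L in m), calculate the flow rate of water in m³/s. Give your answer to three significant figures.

Rearranging: Q = [h_f·C^1.852·D^4.8704 / (10.67·L)]^(1/1.852)
Q = [36.2·107^1.852·0.551^4.8704 / (10.67·1960)]^0.540 = 0.7202 m³/s

Q ≈ 0.720 m³/s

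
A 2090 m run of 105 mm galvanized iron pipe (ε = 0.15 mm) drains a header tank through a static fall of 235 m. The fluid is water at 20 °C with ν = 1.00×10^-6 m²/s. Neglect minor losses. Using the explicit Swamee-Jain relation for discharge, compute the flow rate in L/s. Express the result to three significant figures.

Swamee-Jain (Type II): Q = -0.965·√(gD⁵h_f/L)·ln[ε/(3.7D) + √(3.17ν²L/(gD³h_f))]
√(gD⁵h_f/L) = √(9.81·0.105⁵·235/2090) = 0.003752
ε/(3.7D) = 3.86×10^-4; √(3.17ν²L/(gD³h_f)) = 4.98×10^-5
Q = -0.965·0.003752·ln(4.359×10^-4) = 0.02802 m³/s
Check: V = 3.24 m/s, Re = 3.40×10^5, f = 0.02227, h_f = 237 m ≈ 235 m ✓

Q ≈ 28.0 L/s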